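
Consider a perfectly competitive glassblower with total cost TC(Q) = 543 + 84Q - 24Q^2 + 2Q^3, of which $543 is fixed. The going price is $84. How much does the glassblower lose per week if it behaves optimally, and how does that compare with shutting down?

Profit = -$31 at Q = 8

AVC = 84 - 24Q + 2Q^2 has its minimum $12 at Q = 6; price $84 clears that bar, so the firm operates.
MC = 84 - 48Q + 6Q^2. Setting P = MC and taking the root on the rising branch gives Q* = 8.
TR = 84·8 = 672. TC = 543 + 160 = 703. Profit = 672 − 703 = -$31.
Shutting down would mean losing the fixed cost of $543, so operating at a loss of $31 is better by $512.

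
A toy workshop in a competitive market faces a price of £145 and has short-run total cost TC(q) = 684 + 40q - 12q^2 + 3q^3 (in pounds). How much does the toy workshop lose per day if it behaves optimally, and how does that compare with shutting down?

AVC = 40 - 12q + 3q^2 has its minimum £28 at q = 2; price £145 clears that bar, so the firm operates.
With MC = 40 - 24q + 9q^2, P = MC on the upward-sloping part at q* = 5.
TR = 145·5 = 725. TC = 684 + 275 = 959. Profit = 725 − 959 = -£234.
By producing, the firm covers all variable cost plus £450 of fixed cost; shutting down would lose the full £684.

Profit = -£234 at q = 5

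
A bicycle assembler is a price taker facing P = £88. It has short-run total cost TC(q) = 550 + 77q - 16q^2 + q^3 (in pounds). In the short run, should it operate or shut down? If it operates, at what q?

Strip out fixed cost: VC = 77q - 16q^2 + q^3. Then AVC = 77 - 16q + q^2 and MC = 77 - 32q + 3q^2.
AVC is minimized where dAVC/dq = -16 + 2q = 0, at q = 8; min AVC = 77 - 16·8 + 8^2 = £13.
Because £88 ≥ £13, revenue can cover variable cost; the firm operates.
P = MC gives -11 - 32q + 3q^2 = 0, with roots -1/3 and 11. Take the larger (rising MC): q* = 11.
Check: AVC at q = 11 is £22 ≤ P, so revenue covers variable cost.
Profit = P·q − TC = 88·11 − 792 = £176.

Produce at q = 11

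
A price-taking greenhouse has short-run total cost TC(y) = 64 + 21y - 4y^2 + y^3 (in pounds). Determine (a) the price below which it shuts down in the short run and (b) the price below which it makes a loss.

AVC = 21 - 4y + y^2; minimized at y = 2, giving min AVC = £17. That is the shutdown price.
ATC = 64/y + 21 - 4y + y^2. Setting dATC/dy = −64/y^2 − 4 + 2y = 0 gives y = 4 (since 2·4^3 − 4·4^2 = 64).
min ATC = 64/4 + 21 − 4·4 + 4^2 = £37. That is the break-even price.
For £17 ≤ P < £37 the firm produces at a loss; below £17 it shuts down.

Shutdown price = £17; break-even price = £37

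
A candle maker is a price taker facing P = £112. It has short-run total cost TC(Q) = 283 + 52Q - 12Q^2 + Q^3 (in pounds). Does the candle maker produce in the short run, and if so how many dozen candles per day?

Strip out fixed cost: VC = 52Q - 12Q^2 + Q^3. Then AVC = 52 - 12Q + Q^2 and MC = 52 - 24Q + 3Q^2.
AVC is minimized where dAVC/dQ = -12 + 2Q = 0, at Q = 6; min AVC = 52 - 12·6 + 6^2 = £16.
Since P = £112 ≥ min AVC = £16, price covers variable cost and the firm should produce.
Solving P = MC: -60 - 24Q + 3Q^2 = 0 ⇒ Q = -2 or 10. On the upward-sloping branch, Q* = 10.
Check: AVC at Q = 10 is £32 ≤ P, so revenue covers variable cost.
Profit = P·Q − TC = 112·10 − 603 = £517.

Produce at Q = 10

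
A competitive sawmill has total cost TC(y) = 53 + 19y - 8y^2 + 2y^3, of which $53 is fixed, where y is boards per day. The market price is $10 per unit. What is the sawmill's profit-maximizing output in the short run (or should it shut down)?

Shut down

Variable cost is VC = 19y - 8y^2 + 2y^3, so AVC = VC/y = 19 - 8y + 2y^2 and MC = dTC/dy = 19 - 16y + 6y^2.
AVC is minimized where dAVC/dy = -8 + 4y = 0, at y = 2; min AVC = 19 - 8·2 + 2·2^2 = $11.
With P < min AVC ($10 < $11), every unit sold adds to the loss.
The firm minimizes its loss by shutting down and losing only its fixed cost of $53.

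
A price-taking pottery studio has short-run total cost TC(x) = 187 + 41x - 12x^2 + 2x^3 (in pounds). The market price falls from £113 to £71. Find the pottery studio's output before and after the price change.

Output falls from 6 to 5

MC = 41 - 24x + 6x^2; the shutdown threshold is min AVC = £23 (at x = 3).
With P = £113 above the shutdown price, P = MC gives x = 6.
At P = £71 ≥ min AVC, set P = MC: x = 5. The firm stays open but cuts output.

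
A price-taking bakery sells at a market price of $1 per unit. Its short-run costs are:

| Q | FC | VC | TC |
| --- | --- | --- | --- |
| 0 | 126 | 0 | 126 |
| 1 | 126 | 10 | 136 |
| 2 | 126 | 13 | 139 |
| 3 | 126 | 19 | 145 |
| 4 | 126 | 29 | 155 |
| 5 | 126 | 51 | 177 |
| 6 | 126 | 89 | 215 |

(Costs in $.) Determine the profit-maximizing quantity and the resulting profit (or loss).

Q = 0 (shut down); profit = -$126

Tabulate TR − TC: Q=0: -126; Q=1: -135; Q=2: -137; Q=3: -142; Q=4: -151; Q=5: -172; Q=6: -209.
Profit is highest at Q = 0. Equivalently, the lowest AVC in the table is 19/3 ≈ $6.33 at Q = 3, and P = $1 falls below it — price never covers variable cost, so the firm shuts down and loses only its fixed cost.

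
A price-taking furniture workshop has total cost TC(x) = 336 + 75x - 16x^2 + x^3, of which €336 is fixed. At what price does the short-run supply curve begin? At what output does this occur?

€11 per unit, at x = 8

Short-run supply begins at min AVC. From VC = 75x - 16x^2 + x^3, AVC = 75 - 16x + x^2.
dAVC/dx = -16 + 2x = 0 gives x = 8. min AVC = 75 - 16·8 + 8^2 = 11.
So the shutdown price is €11.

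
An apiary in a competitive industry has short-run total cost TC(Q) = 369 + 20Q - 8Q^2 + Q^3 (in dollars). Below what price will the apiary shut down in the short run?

$4 per unit

The shutdown price is the minimum of AVC. VC = 20Q - 8Q^2 + Q^3, so AVC = 20 - 8Q + Q^2.
dAVC/dQ = -8 + 2Q = 0 gives Q = 4. min AVC = 20 - 8·4 + 4^2 = 4.
So the shutdown price is $4.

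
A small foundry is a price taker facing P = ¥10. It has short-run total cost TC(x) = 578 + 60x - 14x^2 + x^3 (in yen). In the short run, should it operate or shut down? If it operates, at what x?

Strip out fixed cost: VC = 60x - 14x^2 + x^3. Then AVC = 60 - 14x + x^2 and MC = 60 - 28x + 3x^2.
AVC hits its minimum where MC = AVC, at x = 7, giving min AVC = 60 - 14·7 + 7^2 = ¥11.
Since P = ¥10 < min AVC = ¥11, price fails to cover variable cost at any output.
Shutting down limits the loss to fixed cost, ¥578.

Shut down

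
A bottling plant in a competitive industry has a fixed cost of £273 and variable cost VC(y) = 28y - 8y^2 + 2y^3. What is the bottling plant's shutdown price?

Short-run supply begins at min AVC. From VC = 28y - 8y^2 + 2y^3, AVC = 28 - 8y + 2y^2.
dAVC/dy = -8 + 4y = 0 gives y = 2. min AVC = 28 - 8·2 + 2·2^2 = 20.
The firm shuts down for any P below £20.

£20 per unit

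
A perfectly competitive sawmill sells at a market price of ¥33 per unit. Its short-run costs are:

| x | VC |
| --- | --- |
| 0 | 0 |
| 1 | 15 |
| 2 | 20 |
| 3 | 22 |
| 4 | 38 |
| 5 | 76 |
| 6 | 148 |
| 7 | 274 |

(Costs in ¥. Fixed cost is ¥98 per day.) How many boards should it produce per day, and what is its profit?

x = 4; profit = -¥4

Tabulate TR − TC: x=0: -98; x=1: -80; x=2: -52; x=3: -21; x=4: -4; x=5: -9; x=6: -48; x=7: -141.
Profit is maximized at x = 4. AVC there is 38/4 = ¥9.50 ≤ P, so producing beats shutting down (which would give -¥98).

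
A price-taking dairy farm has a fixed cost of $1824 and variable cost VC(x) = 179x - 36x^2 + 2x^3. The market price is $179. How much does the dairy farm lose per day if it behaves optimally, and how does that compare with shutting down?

Profit = -$96 at x = 12

AVC = 179 - 36x + 2x^2; min AVC = $17 at x = 9. Since P = $179 ≥ min AVC, the firm produces.
With MC = 179 - 72x + 6x^2, P = MC on the upward-sloping part at x* = 12.
TR = 179·12 = 2148. TC = 1824 + 420 = 2244. Profit = 2148 − 2244 = -$96.
That loss of $96 beats the $1824 the firm would lose by shutting down; producing recovers $1728 of fixed cost.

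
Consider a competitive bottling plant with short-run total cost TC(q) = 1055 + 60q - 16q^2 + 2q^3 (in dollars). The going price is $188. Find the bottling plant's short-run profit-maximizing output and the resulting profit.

Profit = -$31 at q = 8

AVC = 60 - 16q + 2q^2 has its minimum $28 at q = 4; price $188 clears that bar, so the firm operates.
MC = 60 - 32q + 6q^2. Setting P = MC and taking the root on the rising branch gives q* = 8.
TR = 188·8 = 1504. TC = 1055 + 480 = 1535. Profit = 1504 − 1535 = -$31.
Shutting down would mean losing the fixed cost of $1055, so operating at a loss of $31 is better by $1024.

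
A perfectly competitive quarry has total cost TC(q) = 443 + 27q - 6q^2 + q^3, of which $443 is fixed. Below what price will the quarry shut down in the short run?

$18 per unit

The firm shuts down when price falls below the minimum of average variable cost. AVC = VC/q = 27 - 6q + q^2.
dAVC/dq = -6 + 2q = 0 gives q = 3. min AVC = 27 - 6·3 + 3^2 = 18.
For P < $18 the firm produces nothing.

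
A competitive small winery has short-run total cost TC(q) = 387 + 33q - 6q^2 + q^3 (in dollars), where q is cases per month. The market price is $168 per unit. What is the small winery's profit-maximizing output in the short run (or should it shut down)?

Produce at q = 9

Variable cost is VC = 33q - 6q^2 + q^3, so AVC = VC/q = 33 - 6q + q^2 and MC = dTC/dq = 33 - 12q + 3q^2.
AVC is minimized where dAVC/dq = -6 + 2q = 0, at q = 3; min AVC = 33 - 6·3 + 3^2 = $24.
Since P = $168 ≥ min AVC = $24, price covers variable cost and the firm should produce.
P = MC gives -135 - 12q + 3q^2 = 0, with roots -5 and 9. Take the larger (rising MC): q* = 9.
Check: AVC at q = 9 is $60 ≤ P, so revenue covers variable cost.
Profit = P·q − TC = 168·9 − 927 = $585.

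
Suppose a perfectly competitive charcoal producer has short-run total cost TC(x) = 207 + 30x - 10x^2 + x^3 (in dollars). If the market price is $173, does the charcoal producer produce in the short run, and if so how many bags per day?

Produce at x = 11

Variable cost is VC = 30x - 10x^2 + x^3, so AVC = VC/x = 30 - 10x + x^2 and MC = dTC/dx = 30 - 20x + 3x^2.
The AVC parabola has its vertex at x = 10/2 = 5, where AVC = 30 - 10·5 + 5^2 = $5.
P = $173 exceeds min AVC = $5, so the firm stays open.
Solving P = MC: -143 - 20x + 3x^2 = 0 ⇒ x = -13/3 or 11. On the upward-sloping branch, x* = 11.
Check: AVC at x = 11 is $41 ≤ P, so revenue covers variable cost.
Profit = P·x − TC = 173·11 − 658 = $1245.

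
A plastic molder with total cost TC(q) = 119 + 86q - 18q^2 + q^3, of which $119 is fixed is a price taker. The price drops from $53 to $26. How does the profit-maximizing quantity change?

AVC = 86 - 18q + q^2, minimized at q = 9 where min AVC = $5. MC = 86 - 36q + 3q^2.
With P = $53 above the shutdown price, P = MC gives q = 11.
At P = $26 ≥ min AVC, set P = MC: q = 10. The firm stays open but cuts output.

Output falls from 11 to 10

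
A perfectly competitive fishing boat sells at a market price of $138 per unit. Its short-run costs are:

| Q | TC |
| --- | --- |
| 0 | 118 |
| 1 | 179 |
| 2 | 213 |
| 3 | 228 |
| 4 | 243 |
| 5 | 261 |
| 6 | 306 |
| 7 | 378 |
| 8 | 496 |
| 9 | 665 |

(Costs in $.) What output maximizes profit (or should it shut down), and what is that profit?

Profit at each row (π = 138Q − TC): Q=0: -118; Q=1: -41; Q=2: 63; Q=3: 186; Q=4: 309; Q=5: 429; Q=6: 522; Q=7: 588; Q=8: 608; Q=9: 577.
Profit is maximized at Q = 8. AVC there is 378/8 = $47.25 ≤ P, so producing beats shutting down (which would give -$118).

Q = 8; profit = $608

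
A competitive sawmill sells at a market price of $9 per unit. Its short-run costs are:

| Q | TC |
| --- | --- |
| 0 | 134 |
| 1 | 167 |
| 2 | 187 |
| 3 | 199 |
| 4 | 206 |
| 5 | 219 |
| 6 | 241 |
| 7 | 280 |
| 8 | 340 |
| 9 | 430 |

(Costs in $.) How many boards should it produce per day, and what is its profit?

Q = 0 (shut down); profit = -$134

Tabulate TR − TC: Q=0: -134; Q=1: -158; Q=2: -169; Q=3: -172; Q=4: -170; Q=5: -174; Q=6: -187; Q=7: -217; Q=8: -268; Q=9: -349.
Profit is highest at Q = 0. Equivalently, the lowest AVC in the table is 85/5 ≈ $17 at Q = 5, and P = $9 falls below it — price never covers variable cost, so the firm shuts down and loses only its fixed cost.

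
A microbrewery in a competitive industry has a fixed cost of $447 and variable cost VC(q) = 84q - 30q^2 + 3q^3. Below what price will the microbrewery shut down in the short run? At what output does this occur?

The shutdown price is the minimum of AVC. VC = 84q - 30q^2 + 3q^3, so AVC = 84 - 30q + 3q^2.
At the minimum of AVC, MC = AVC. MC = 84 - 60q + 9q^2; setting MC = AVC gives 6q^2 - 30q = 0, so q = 5. min AVC = 9.
The firm shuts down for any P below $9.

$9 per unit, at q = 5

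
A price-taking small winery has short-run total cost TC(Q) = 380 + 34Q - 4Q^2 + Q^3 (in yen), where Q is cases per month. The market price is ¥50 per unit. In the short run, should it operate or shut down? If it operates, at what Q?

Strip out fixed cost: VC = 34Q - 4Q^2 + Q^3. Then AVC = 34 - 4Q + Q^2 and MC = 34 - 8Q + 3Q^2.
AVC is minimized where dAVC/dQ = -4 + 2Q = 0, at Q = 2; min AVC = 34 - 4·2 + 2^2 = ¥30.
Because ¥50 ≥ ¥30, revenue can cover variable cost; the firm operates.
P = MC gives -16 - 8Q + 3Q^2 = 0, with roots -4/3 and 4. Take the larger (rising MC): Q* = 4.
Check: AVC at Q = 4 is ¥34 ≤ P, so revenue covers variable cost.
Profit = P·Q − TC = 50·4 − 516 = -¥316, a loss, but smaller than the ¥380 fixed cost the firm would lose by shutting down.

Produce at Q = 4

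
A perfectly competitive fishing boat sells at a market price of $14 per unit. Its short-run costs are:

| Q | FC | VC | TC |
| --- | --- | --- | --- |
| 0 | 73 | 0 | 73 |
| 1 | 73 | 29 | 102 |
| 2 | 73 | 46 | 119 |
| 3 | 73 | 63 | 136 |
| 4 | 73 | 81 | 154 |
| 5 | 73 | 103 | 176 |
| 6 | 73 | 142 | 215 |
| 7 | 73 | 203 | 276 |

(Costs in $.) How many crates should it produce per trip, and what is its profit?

Compute π = P·Q − TC at each output: Q=0: -73; Q=1: -88; Q=2: -91; Q=3: -94; Q=4: -98; Q=5: -106; Q=6: -131; Q=7: -178.
Profit is highest at Q = 0. Equivalently, the lowest AVC in the table is 81/4 ≈ $20.25 at Q = 4, and P = $14 falls below it — price never covers variable cost, so the firm shuts down and loses only its fixed cost.

Q = 0 (shut down); profit = -$73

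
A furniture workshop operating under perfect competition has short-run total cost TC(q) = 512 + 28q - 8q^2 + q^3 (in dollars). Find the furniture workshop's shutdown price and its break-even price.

Shutdown price = $12; break-even price = $92

Shutdown price = min AVC. AVC = 28 - 8q + q^2, with vertex at q = 4 and minimum $12.
ATC = 512/q + 28 - 8q + q^2. Setting dATC/dq = −512/q^2 − 8 + 2q = 0 gives q = 8 (since 2·8^3 − 8·8^2 = 512).
min ATC = 512/8 + 28 − 8·8 + 8^2 = $92. That is the break-even price.
Between these two prices the firm operates at a loss; above $92 it earns a profit.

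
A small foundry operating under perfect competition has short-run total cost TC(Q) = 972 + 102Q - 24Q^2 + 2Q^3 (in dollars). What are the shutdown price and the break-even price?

Shutdown price = min AVC. AVC = 102 - 24Q + 2Q^2, with vertex at Q = 6 and minimum $30.
ATC = 972/Q + 102 - 24Q + 2Q^2. Setting dATC/dQ = −972/Q^2 − 24 + 4Q = 0 gives Q = 9 (since 4·9^3 − 24·9^2 = 972).
min ATC = 972/9 + 102 − 24·9 + 2·9^2 = $156. That is the break-even price.
Between these two prices the firm operates at a loss; above $156 it earns a profit.

Shutdown price = $30; break-even price = $156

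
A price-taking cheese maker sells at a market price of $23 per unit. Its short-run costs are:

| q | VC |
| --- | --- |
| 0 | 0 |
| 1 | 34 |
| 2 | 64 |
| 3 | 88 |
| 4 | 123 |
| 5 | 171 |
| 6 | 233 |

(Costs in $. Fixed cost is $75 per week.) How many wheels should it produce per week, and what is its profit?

q = 0 (shut down); profit = -$75

Profit at each row (π = 23q − TC): q=0: -75; q=1: -86; q=2: -93; q=3: -94; q=4: -106; q=5: -131; q=6: -170.
Profit is highest at q = 0. Equivalently, the lowest AVC in the table is 88/3 ≈ $29.33 at q = 3, and P = $23 falls below it — price never covers variable cost, so the firm shuts down and loses only its fixed cost.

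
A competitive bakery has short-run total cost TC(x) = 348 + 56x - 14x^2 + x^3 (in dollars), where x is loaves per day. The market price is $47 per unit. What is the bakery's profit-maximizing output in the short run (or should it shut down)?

Strip out fixed cost: VC = 56x - 14x^2 + x^3. Then AVC = 56 - 14x + x^2 and MC = 56 - 28x + 3x^2.
AVC is minimized where dAVC/dx = -14 + 2x = 0, at x = 7; min AVC = 56 - 14·7 + 7^2 = $7.
P = $47 exceeds min AVC = $7, so the firm stays open.
Solving P = MC: 9 - 28x + 3x^2 = 0 ⇒ x = 1/3 or 9. On the upward-sloping branch, x* = 9.
Check: AVC at x = 9 is $11 ≤ P, so revenue covers variable cost.
Profit = P·x − TC = 47·9 − 447 = -$24, a loss, but smaller than the $348 fixed cost the firm would lose by shutting down.

Produce at x = 9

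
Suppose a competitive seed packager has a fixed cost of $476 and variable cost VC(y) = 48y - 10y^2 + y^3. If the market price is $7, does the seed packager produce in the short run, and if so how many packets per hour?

Variable cost is VC = 48y - 10y^2 + y^3, so AVC = VC/y = 48 - 10y + y^2 and MC = dTC/dy = 48 - 20y + 3y^2.
AVC hits its minimum where MC = AVC, at y = 5, giving min AVC = 48 - 10·5 + 5^2 = $23.
P = $7 lies below min AVC = $23; no output level covers variable cost.
The firm minimizes its loss by shutting down and losing only its fixed cost of $476.

Shut down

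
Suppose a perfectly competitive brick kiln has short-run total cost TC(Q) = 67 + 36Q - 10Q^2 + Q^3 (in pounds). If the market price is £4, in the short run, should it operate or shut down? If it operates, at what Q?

From TC, MC = TC'(Q) = 36 - 20Q + 3Q^2 and AVC = VC/Q = 36 - 10Q + Q^2.
AVC is minimized where dAVC/dQ = -10 + 2Q = 0, at Q = 5; min AVC = 36 - 10·5 + 5^2 = £11.
P = £4 lies below min AVC = £11; no output level covers variable cost.
The firm minimizes its loss by shutting down and losing only its fixed cost of £67.

Shut down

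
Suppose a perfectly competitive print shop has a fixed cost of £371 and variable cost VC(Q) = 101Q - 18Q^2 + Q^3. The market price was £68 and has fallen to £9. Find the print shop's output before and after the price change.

MC = 101 - 36Q + 3Q^2; the shutdown threshold is min AVC = £20 (at Q = 9).
With P = £68 above the shutdown price, P = MC gives Q = 11.
At P = £9 < min AVC = £20, price no longer covers variable cost at any output, so the firm shuts down: Q = 0.

Output falls from 11 to 0 (the firm shuts down)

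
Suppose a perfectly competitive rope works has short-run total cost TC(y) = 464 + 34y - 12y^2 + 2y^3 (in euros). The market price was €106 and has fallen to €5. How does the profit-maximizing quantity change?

Output falls from 6 to 0 (the firm shuts down)

AVC = 34 - 12y + 2y^2, minimized at y = 3 where min AVC = €16. MC = 34 - 24y + 6y^2.
At P = €106 ≥ min AVC, set P = MC on the rising branch: y = 6.
At P = €5 < min AVC = €16, price no longer covers variable cost at any output, so the firm shuts down: y = 0.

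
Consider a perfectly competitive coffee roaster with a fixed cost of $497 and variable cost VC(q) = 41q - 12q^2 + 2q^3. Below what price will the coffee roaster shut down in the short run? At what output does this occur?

The shutdown price is the minimum of AVC. VC = 41q - 12q^2 + 2q^3, so AVC = 41 - 12q + 2q^2.
dAVC/dq = -12 + 4q = 0 gives q = 3. min AVC = 41 - 12·3 + 2·3^2 = 23.
The firm shuts down for any P below $23.

$23 per unit, at q = 3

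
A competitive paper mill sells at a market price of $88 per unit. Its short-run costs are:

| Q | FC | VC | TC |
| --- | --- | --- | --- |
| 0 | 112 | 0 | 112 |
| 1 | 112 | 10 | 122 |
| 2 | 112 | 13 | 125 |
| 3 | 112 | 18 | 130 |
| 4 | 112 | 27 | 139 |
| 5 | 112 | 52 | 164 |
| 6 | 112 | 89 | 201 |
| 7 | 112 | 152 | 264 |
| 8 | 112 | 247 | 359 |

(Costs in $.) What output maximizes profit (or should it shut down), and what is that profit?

Q = 7; profit = $352

Tabulate TR − TC: Q=0: -112; Q=1: -34; Q=2: 51; Q=3: 134; Q=4: 213; Q=5: 276; Q=6: 327; Q=7: 352; Q=8: 345.
Profit is maximized at Q = 7. AVC there is 152/7 = $21.71 ≤ P, so producing beats shutting down (which would give -$112).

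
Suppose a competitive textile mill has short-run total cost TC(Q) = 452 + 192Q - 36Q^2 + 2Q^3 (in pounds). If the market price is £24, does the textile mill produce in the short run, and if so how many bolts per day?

Shut down

From TC, MC = TC'(Q) = 192 - 72Q + 6Q^2 and AVC = VC/Q = 192 - 36Q + 2Q^2.
AVC hits its minimum where MC = AVC, at Q = 9, giving min AVC = 192 - 36·9 + 2·9^2 = £30.
With P < min AVC (£24 < £30), every unit sold adds to the loss.
The firm minimizes its loss by shutting down and losing only its fixed cost of £452.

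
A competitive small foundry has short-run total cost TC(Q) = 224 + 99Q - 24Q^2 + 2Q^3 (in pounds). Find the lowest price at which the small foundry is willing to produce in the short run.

The shutdown price is the minimum of AVC. VC = 99Q - 24Q^2 + 2Q^3, so AVC = 99 - 24Q + 2Q^2.
dAVC/dQ = -24 + 4Q = 0 gives Q = 6. min AVC = 99 - 24·6 + 2·6^2 = 27.
For P < £27 the firm produces nothing.

£27 per unit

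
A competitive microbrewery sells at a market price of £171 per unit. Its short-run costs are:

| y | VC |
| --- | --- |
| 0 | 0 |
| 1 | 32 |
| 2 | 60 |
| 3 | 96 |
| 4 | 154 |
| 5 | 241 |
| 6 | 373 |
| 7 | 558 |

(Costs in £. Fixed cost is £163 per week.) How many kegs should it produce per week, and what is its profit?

Profit at each row (π = 171y − TC): y=0: -163; y=1: -24; y=2: 119; y=3: 254; y=4: 367; y=5: 451; y=6: 490; y=7: 476.
Profit is maximized at y = 6. AVC there is 373/6 = £62.17 ≤ P, so producing beats shutting down (which would give -£163).

y = 6; profit = £490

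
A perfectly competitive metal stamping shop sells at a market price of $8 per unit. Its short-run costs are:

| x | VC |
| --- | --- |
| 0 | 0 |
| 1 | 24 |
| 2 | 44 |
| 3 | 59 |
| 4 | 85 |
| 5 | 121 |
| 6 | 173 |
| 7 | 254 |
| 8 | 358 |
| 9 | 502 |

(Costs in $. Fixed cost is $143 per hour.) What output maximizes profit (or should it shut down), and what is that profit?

Tabulate TR − TC: x=0: -143; x=1: -159; x=2: -171; x=3: -178; x=4: -196; x=5: -224; x=6: -268; x=7: -341; x=8: -437; x=9: -573.
Profit is highest at x = 0. Equivalently, the lowest AVC in the table is 59/3 ≈ $19.67 at x = 3, and P = $8 falls below it — price never covers variable cost, so the firm shuts down and loses only its fixed cost.

x = 0 (shut down); profit = -$143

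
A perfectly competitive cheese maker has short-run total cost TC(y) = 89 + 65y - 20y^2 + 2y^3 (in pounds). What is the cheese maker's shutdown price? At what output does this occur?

£15 per unit, at y = 5

Short-run supply begins at min AVC. From VC = 65y - 20y^2 + 2y^3, AVC = 65 - 20y + 2y^2.
dAVC/dy = -20 + 4y = 0 gives y = 5. min AVC = 65 - 20·5 + 2·5^2 = 15.
For P < £15 the firm produces nothing.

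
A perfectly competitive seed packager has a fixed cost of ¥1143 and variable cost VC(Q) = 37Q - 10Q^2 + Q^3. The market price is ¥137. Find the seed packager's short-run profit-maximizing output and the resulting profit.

Profit = -¥143 at Q = 10

AVC = 37 - 10Q + Q^2 has its minimum ¥12 at Q = 5; price ¥137 clears that bar, so the firm operates.
With MC = 37 - 20Q + 3Q^2, P = MC on the upward-sloping part at Q* = 10.
TR = 137·10 = 1370. TC = 1143 + 370 = 1513. Profit = 1370 − 1513 = -¥143.
By producing, the firm covers all variable cost plus ¥1000 of fixed cost; shutting down would lose the full ¥1143.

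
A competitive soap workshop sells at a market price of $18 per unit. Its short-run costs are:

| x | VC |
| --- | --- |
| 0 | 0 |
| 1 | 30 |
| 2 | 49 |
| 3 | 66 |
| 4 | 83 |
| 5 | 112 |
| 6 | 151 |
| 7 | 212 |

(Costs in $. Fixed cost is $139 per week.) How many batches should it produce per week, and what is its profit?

x = 0 (shut down); profit = -$139

Compute π = P·x − TC at each output: x=0: -139; x=1: -151; x=2: -152; x=3: -151; x=4: -150; x=5: -161; x=6: -182; x=7: -225.
Profit is highest at x = 0. Equivalently, the lowest AVC in the table is 83/4 ≈ $20.75 at x = 4, and P = $18 falls below it — price never covers variable cost, so the firm shuts down and loses only its fixed cost.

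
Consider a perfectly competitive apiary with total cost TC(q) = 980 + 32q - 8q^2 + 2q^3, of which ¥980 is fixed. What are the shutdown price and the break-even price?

Shutdown price = ¥24; break-even price = ¥214

Shutdown price = min AVC. AVC = 32 - 8q + 2q^2, with vertex at q = 2 and minimum ¥24.
ATC = 980/q + 32 - 8q + 2q^2. Setting dATC/dq = −980/q^2 − 8 + 4q = 0 gives q = 7 (since 4·7^3 − 8·7^2 = 980).
min ATC = 980/7 + 32 − 8·7 + 2·7^2 = ¥214. That is the break-even price.
Between these two prices the firm operates at a loss; above ¥214 it earns a profit.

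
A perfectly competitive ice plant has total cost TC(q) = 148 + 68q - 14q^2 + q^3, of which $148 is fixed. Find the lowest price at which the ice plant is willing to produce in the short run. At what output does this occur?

$19 per unit, at q = 7

The firm shuts down when price falls below the minimum of average variable cost. AVC = VC/q = 68 - 14q + q^2.
dAVC/dq = -14 + 2q = 0 gives q = 7. min AVC = 68 - 14·7 + 7^2 = 19.
For P < $19 the firm produces nothing.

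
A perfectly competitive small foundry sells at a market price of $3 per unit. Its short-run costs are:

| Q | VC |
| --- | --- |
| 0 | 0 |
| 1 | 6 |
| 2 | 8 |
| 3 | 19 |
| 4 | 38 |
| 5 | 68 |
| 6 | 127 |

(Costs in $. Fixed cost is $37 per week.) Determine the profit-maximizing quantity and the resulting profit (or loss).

Q = 0 (shut down); profit = -$37

Profit at each row (π = 3Q − TC): Q=0: -37; Q=1: -40; Q=2: -39; Q=3: -47; Q=4: -63; Q=5: -90; Q=6: -146.
Profit is highest at Q = 0. Equivalently, the lowest AVC in the table is 8/2 ≈ $4 at Q = 2, and P = $3 falls below it — price never covers variable cost, so the firm shuts down and loses only its fixed cost.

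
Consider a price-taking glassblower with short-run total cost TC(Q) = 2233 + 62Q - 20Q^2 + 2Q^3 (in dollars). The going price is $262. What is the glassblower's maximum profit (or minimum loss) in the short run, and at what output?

AVC = 62 - 20Q + 2Q^2 has its minimum $12 at Q = 5; price $262 clears that bar, so the firm operates.
MC = 62 - 40Q + 6Q^2. Setting P = MC and taking the root on the rising branch gives Q* = 10.
TR = 262·10 = 2620. TC = 2233 + 620 = 2853. Profit = 2620 − 2853 = -$233.
That loss of $233 beats the $2233 the firm would lose by shutting down; producing recovers $2000 of fixed cost.

Profit = -$233 at Q = 10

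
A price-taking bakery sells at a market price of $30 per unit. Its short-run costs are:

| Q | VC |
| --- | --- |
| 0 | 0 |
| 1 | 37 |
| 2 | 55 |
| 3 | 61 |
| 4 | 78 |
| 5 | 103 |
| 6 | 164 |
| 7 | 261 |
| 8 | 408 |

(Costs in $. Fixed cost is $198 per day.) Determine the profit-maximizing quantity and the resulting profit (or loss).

Q = 5; profit = -$151

Tabulate TR − TC: Q=0: -198; Q=1: -205; Q=2: -193; Q=3: -169; Q=4: -156; Q=5: -151; Q=6: -182; Q=7: -249; Q=8: -366.
Profit is maximized at Q = 5. AVC there is 103/5 = $20.60 ≤ P, so producing beats shutting down (which would give -$198).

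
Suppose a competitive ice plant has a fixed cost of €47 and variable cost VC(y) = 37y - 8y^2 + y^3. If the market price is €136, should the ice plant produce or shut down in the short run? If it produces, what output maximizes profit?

Produce at y = 9

Variable cost is VC = 37y - 8y^2 + y^3, so AVC = VC/y = 37 - 8y + y^2 and MC = dTC/dy = 37 - 16y + 3y^2.
AVC hits its minimum where MC = AVC, at y = 4, giving min AVC = 37 - 8·4 + 4^2 = €21.
P = €136 exceeds min AVC = €21, so the firm stays open.
P = MC gives -99 - 16y + 3y^2 = 0, with roots -11/3 and 9. Take the larger (rising MC): y* = 9.
Check: AVC at y = 9 is €46 ≤ P, so revenue covers variable cost.
Profit = P·y − TC = 136·9 − 461 = €763.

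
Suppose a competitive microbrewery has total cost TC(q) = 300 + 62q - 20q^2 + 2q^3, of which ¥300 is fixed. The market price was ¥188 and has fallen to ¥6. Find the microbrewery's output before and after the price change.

Output falls from 9 to 0 (the firm shuts down)

MC = 62 - 40q + 6q^2; the shutdown threshold is min AVC = ¥12 (at q = 5).
With P = ¥188 above the shutdown price, P = MC gives q = 9.
At P = ¥6 < min AVC = ¥12, price no longer covers variable cost at any output, so the firm shuts down: q = 0.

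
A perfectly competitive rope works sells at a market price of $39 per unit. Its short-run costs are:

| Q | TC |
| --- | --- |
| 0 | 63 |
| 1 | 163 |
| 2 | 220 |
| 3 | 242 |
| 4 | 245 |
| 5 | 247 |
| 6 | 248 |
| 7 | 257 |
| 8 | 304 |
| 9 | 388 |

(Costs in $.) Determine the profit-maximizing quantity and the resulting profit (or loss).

Profit at each row (π = 39Q − TC): Q=0: -63; Q=1: -124; Q=2: -142; Q=3: -125; Q=4: -89; Q=5: -52; Q=6: -14; Q=7: 16; Q=8: 8; Q=9: -37.
Profit is maximized at Q = 7. AVC there is 194/7 = $27.71 ≤ P, so producing beats shutting down (which would give -$63).

Q = 7; profit = $16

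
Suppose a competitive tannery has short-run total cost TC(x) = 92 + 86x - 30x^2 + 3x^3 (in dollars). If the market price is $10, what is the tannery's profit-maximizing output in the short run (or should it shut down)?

Shut down

From TC, MC = TC'(x) = 86 - 60x + 9x^2 and AVC = VC/x = 86 - 30x + 3x^2.
AVC hits its minimum where MC = AVC, at x = 5, giving min AVC = 86 - 30·5 + 3·5^2 = $11.
Since P = $10 < min AVC = $11, price fails to cover variable cost at any output.
The firm minimizes its loss by shutting down and losing only its fixed cost of $92.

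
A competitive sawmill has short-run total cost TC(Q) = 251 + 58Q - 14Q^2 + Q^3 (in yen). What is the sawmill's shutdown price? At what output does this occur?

The firm shuts down when price falls below the minimum of average variable cost. AVC = VC/Q = 58 - 14Q + Q^2.
At the minimum of AVC, MC = AVC. MC = 58 - 28Q + 3Q^2; setting MC = AVC gives 2Q^2 - 14Q = 0, so Q = 7. min AVC = 9.
The firm shuts down for any P below ¥9.

¥9 per unit, at Q = 7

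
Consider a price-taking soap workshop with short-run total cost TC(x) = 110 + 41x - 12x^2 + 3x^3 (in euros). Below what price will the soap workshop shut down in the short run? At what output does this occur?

€29 per unit, at x = 2

The shutdown price is the minimum of AVC. VC = 41x - 12x^2 + 3x^3, so AVC = 41 - 12x + 3x^2.
dAVC/dx = -12 + 6x = 0 gives x = 2. min AVC = 41 - 12·2 + 3·2^2 = 29.
The firm shuts down for any P below €29.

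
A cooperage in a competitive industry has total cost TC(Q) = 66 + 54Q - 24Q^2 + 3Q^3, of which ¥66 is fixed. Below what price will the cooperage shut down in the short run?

¥6 per unit

The shutdown price is the minimum of AVC. VC = 54Q - 24Q^2 + 3Q^3, so AVC = 54 - 24Q + 3Q^2.
dAVC/dQ = -24 + 6Q = 0 gives Q = 4. min AVC = 54 - 24·4 + 3·4^2 = 6.
The firm shuts down for any P below ¥6.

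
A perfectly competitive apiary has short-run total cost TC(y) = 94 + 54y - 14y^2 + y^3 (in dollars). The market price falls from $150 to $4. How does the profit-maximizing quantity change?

Output falls from 12 to 0 (the firm shuts down)

MC = 54 - 28y + 3y^2; the shutdown threshold is min AVC = $5 (at y = 7).
With P = $150 above the shutdown price, P = MC gives y = 12.
At P = $4 < min AVC = $5, price no longer covers variable cost at any output, so the firm shuts down: y = 0.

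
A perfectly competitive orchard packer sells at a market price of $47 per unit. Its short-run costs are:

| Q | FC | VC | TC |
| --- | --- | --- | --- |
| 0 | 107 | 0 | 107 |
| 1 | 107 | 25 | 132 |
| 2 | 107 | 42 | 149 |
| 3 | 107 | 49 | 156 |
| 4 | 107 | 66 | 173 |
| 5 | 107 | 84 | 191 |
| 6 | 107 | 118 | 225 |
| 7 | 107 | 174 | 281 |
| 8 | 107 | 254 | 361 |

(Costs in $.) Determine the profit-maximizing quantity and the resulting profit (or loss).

Profit at each row (π = 47Q − TC): Q=0: -107; Q=1: -85; Q=2: -55; Q=3: -15; Q=4: 15; Q=5: 44; Q=6: 57; Q=7: 48; Q=8: 15.
Profit is maximized at Q = 6. AVC there is 118/6 = $19.67 ≤ P, so producing beats shutting down (which would give -$107).

Q = 6; profit = $57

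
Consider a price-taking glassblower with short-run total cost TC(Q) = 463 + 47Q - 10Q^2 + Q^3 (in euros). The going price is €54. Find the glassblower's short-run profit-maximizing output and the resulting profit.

AVC = 47 - 10Q + Q^2 has its minimum €22 at Q = 5; price €54 clears that bar, so the firm operates.
With MC = 47 - 20Q + 3Q^2, P = MC on the upward-sloping part at Q* = 7.
TR = 54·7 = 378. TC = 463 + 182 = 645. Profit = 378 − 645 = -€267.
That loss of €267 beats the €463 the firm would lose by shutting down; producing recovers €196 of fixed cost.

Profit = -€267 at Q = 7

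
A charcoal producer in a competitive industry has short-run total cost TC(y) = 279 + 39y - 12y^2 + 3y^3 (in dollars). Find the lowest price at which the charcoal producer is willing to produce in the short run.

Short-run supply begins at min AVC. From VC = 39y - 12y^2 + 3y^3, AVC = 39 - 12y + 3y^2.
At the minimum of AVC, MC = AVC. MC = 39 - 24y + 9y^2; setting MC = AVC gives 6y^2 - 12y = 0, so y = 2. min AVC = 27.
For P < $27 the firm produces nothing.

$27 per unit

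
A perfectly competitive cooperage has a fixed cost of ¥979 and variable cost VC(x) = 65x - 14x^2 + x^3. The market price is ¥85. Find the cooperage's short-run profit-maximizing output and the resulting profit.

AVC = 65 - 14x + x^2 has its minimum ¥16 at x = 7; price ¥85 clears that bar, so the firm operates.
With MC = 65 - 28x + 3x^2, P = MC on the upward-sloping part at x* = 10.
TR = 85·10 = 850. TC = 979 + 250 = 1229. Profit = 850 − 1229 = -¥379.
Shutting down would mean losing the fixed cost of ¥979, so operating at a loss of ¥379 is better by ¥600.

Profit = -¥379 at x = 10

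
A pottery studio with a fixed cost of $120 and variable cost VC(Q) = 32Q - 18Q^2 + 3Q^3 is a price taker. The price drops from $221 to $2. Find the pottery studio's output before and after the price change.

Output falls from 7 to 0 (the firm shuts down)

AVC = 32 - 18Q + 3Q^2, minimized at Q = 3 where min AVC = $5. MC = 32 - 36Q + 9Q^2.
With P = $221 above the shutdown price, P = MC gives Q = 7.
At P = $2 < min AVC = $5, price no longer covers variable cost at any output, so the firm shuts down: Q = 0.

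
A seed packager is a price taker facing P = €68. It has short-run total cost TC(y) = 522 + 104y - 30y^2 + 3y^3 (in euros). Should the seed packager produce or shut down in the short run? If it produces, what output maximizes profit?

Produce at y = 6

From TC, MC = TC'(y) = 104 - 60y + 9y^2 and AVC = VC/y = 104 - 30y + 3y^2.
AVC is minimized where dAVC/dy = -30 + 6y = 0, at y = 5; min AVC = 104 - 30·5 + 3·5^2 = €29.
Because €68 ≥ €29, revenue can cover variable cost; the firm operates.
Set P = MC: 68 = 104 - 60y + 9y^2 → 36 - 60y + 9y^2 = 0. The roots are y = 2/3 and y = 6; the profit-maximizing output is on the rising part of MC, so y* = 6.
Check: AVC at y = 6 is €32 ≤ P, so revenue covers variable cost.
Profit = P·y − TC = 68·6 − 714 = -€306, a loss, but smaller than the €522 fixed cost the firm would lose by shutting down.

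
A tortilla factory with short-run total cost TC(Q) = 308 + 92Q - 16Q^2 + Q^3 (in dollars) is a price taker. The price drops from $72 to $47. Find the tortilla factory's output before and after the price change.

Output falls from 10 to 9

MC = 92 - 32Q + 3Q^2; the shutdown threshold is min AVC = $28 (at Q = 8).
At P = $72 ≥ min AVC, set P = MC on the rising branch: Q = 10.
At P = $47 ≥ min AVC, set P = MC: Q = 9. The firm stays open but cuts output.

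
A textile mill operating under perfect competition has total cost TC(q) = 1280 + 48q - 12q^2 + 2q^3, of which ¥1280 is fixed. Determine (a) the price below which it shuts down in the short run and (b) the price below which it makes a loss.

Shutdown price = ¥30; break-even price = ¥240

AVC = 48 - 12q + 2q^2; minimized at q = 3, giving min AVC = ¥30. That is the shutdown price.
ATC = 1280/q + 48 - 12q + 2q^2. Setting dATC/dq = −1280/q^2 − 12 + 4q = 0 gives q = 8 (since 4·8^3 − 12·8^2 = 1280).
min ATC = 1280/8 + 48 − 12·8 + 2·8^2 = ¥240. That is the break-even price.
Between these two prices the firm operates at a loss; above ¥240 it earns a profit.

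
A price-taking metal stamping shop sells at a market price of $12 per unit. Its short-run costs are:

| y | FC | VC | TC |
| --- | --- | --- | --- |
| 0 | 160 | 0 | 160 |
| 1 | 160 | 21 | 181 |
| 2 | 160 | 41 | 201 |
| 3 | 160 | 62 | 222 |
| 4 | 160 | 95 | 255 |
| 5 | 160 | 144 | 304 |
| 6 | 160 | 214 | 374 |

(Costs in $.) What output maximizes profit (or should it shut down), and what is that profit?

y = 0 (shut down); profit = -$160

Compute π = P·y − TC at each output: y=0: -160; y=1: -169; y=2: -177; y=3: -186; y=4: -207; y=5: -244; y=6: -302.
Profit is highest at y = 0. Equivalently, the lowest AVC in the table is 41/2 ≈ $20.50 at y = 2, and P = $12 falls below it — price never covers variable cost, so the firm shuts down and loses only its fixed cost.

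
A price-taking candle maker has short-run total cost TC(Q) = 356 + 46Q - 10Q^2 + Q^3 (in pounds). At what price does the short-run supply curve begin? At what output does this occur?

£21 per unit, at Q = 5

The shutdown price is the minimum of AVC. VC = 46Q - 10Q^2 + Q^3, so AVC = 46 - 10Q + Q^2.
At the minimum of AVC, MC = AVC. MC = 46 - 20Q + 3Q^2; setting MC = AVC gives 2Q^2 - 10Q = 0, so Q = 5. min AVC = 21.
So the shutdown price is £21.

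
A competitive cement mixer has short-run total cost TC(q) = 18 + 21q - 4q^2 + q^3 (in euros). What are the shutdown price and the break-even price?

Shutdown price = €17; break-even price = €24

AVC = 21 - 4q + q^2; minimized at q = 2, giving min AVC = €17. That is the shutdown price.
ATC = 18/q + 21 - 4q + q^2. Setting dATC/dq = −18/q^2 − 4 + 2q = 0 gives q = 3 (since 2·3^3 − 4·3^2 = 18).
min ATC = 18/3 + 21 − 4·3 + 3^2 = €24. That is the break-even price.
Between these two prices the firm operates at a loss; above €24 it earns a profit.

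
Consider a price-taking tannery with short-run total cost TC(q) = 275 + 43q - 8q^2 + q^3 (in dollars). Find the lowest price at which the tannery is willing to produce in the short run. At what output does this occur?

The shutdown price is the minimum of AVC. VC = 43q - 8q^2 + q^3, so AVC = 43 - 8q + q^2.
dAVC/dq = -8 + 2q = 0 gives q = 4. min AVC = 43 - 8·4 + 4^2 = 27.
For P < $27 the firm produces nothing.

$27 per unit, at q = 4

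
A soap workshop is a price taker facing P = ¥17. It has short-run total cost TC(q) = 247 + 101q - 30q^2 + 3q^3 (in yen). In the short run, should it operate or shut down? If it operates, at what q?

Shut down

From TC, MC = TC'(q) = 101 - 60q + 9q^2 and AVC = VC/q = 101 - 30q + 3q^2.
The AVC parabola has its vertex at q = 30/6 = 5, where AVC = 101 - 30·5 + 3·5^2 = ¥26.
Since P = ¥17 < min AVC = ¥26, price fails to cover variable cost at any output.
Shutting down limits the loss to fixed cost, ¥247.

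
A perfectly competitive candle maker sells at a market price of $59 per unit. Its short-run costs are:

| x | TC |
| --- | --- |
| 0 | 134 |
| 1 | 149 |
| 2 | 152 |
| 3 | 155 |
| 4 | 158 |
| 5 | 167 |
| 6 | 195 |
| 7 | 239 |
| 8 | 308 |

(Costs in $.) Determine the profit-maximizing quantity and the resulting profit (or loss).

Tabulate TR − TC: x=0: -134; x=1: -90; x=2: -34; x=3: 22; x=4: 78; x=5: 128; x=6: 159; x=7: 174; x=8: 164.
Profit is maximized at x = 7. AVC there is 105/7 = $15 ≤ P, so producing beats shutting down (which would give -$134).

x = 7; profit = $174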